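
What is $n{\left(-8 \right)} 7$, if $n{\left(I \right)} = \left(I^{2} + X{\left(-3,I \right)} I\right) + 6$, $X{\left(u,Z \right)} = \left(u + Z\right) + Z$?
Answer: $1554$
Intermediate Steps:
$X{\left(u,Z \right)} = u + 2 Z$ ($X{\left(u,Z \right)} = \left(Z + u\right) + Z = u + 2 Z$)
$n{\left(I \right)} = 6 + I^{2} + I \left(-3 + 2 I\right)$ ($n{\left(I \right)} = \left(I^{2} + \left(-3 + 2 I\right) I\right) + 6 = \left(I^{2} + I \left(-3 + 2 I\right)\right) + 6 = 6 + I^{2} + I \left(-3 + 2 I\right)$)
$n{\left(-8 \right)} 7 = \left(6 - -24 + 3 \left(-8\right)^{2}\right) 7 = \left(6 + 24 + 3 \cdot 64\right) 7 = \left(6 + 24 + 192\right) 7 = 222 \cdot 7 = 1554$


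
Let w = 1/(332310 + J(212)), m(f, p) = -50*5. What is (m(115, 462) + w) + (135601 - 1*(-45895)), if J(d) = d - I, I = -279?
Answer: 60318850047/332801 ≈ 1.8125e+5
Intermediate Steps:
J(d) = 279 + d (J(d) = d - 1*(-279) = d + 279 = 279 + d)
m(f, p) = -250
w = 1/332801 (w = 1/(332310 + (279 + 212)) = 1/(332310 + 491) = 1/332801 ≈ 3.0048e-6)
(m(115, 462) + w) + (135601 - 1*(-45895)) = (-250 + 1/332801) + (135601 - 1*(-45895)) = -83200249/332801 + (135601 + 45895) = -83200249/332801 + 181496 = 60318850047/332801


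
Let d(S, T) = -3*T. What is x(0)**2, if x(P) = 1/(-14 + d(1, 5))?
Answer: 1/841 ≈ 0.0011891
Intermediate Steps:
x(P) = -1/29 (x(P) = 1/(-14 - 3*5) = 1/(-14 - 15) = 1/(-29) = -1/29)
x(0)**2 = (-1/29)**2 = 1/841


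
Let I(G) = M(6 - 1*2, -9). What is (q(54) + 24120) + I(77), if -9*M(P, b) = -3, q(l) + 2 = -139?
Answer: 71938/3 ≈ 23979.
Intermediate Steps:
q(l) = -141 (q(l) = -2 - 139 = -141)
M(P, b) = ⅓ (M(P, b) = -⅑*(-3) = ⅓)
I(G) = ⅓
(q(54) + 24120) + I(77) = (-141 + 24120) + ⅓ = 23979 + ⅓ = 71938/3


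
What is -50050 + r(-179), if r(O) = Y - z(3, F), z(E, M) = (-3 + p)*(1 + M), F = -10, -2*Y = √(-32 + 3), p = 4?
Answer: -50041 - I*√29/2 ≈ -50041.0 - 2.6926*I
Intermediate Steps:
Y = -I*√29/2 (Y = -√(-32 + 3)/2 = -I*√29/2 ≈ -2.6926*I)
z(E, M) = 1 + M (z(E, M) = (-3 + 4)*(1 + M) = 1*(1 + M) = 1 + M)
r(O) = 9 - I*√29/2 (r(O) = -I*√29/2 - (1 - 10) = -I*√29/2 - 1*(-9) = -I*√29/2 + 9 = 9 - I*√29/2)
-50050 + r(-179) = -50050 + (9 - I*√29/2) = -50041 - I*√29/2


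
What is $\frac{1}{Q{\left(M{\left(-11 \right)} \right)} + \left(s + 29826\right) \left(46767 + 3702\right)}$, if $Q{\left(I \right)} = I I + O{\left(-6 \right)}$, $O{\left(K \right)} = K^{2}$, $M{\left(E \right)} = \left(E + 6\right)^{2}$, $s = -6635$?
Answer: $\frac{1}{1170427240} \approx 8.5439 \cdot 10^{-10}$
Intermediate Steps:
$M{\left(E \right)} = \left(6 + E\right)^{2}$
$Q{\left(I \right)} = 36 + I^{2}$ ($Q{\left(I \right)} = I I + \left(-6\right)^{2} = I^{2} + 36 = 36 + I^{2}$)
$\frac{1}{Q{\left(M{\left(-11 \right)} \right)} + \left(s + 29826\right) \left(46767 + 3702\right)} = \frac{1}{\left(36 + \left(\left(6 - 11\right)^{2}\right)^{2}\right) + \left(-6635 + 29826\right) \left(46767 + 3702\right)} = \frac{1}{\left(36 + \left(\left(-5\right)^{2}\right)^{2}\right) + 23191 \cdot 50469} = \frac{1}{\left(36 + 25^{2}\right) + 1170426579} = \frac{1}{\left(36 + 625\right) + 1170426579} = \frac{1}{661 + 1170426579} = \frac{1}{1170427240}$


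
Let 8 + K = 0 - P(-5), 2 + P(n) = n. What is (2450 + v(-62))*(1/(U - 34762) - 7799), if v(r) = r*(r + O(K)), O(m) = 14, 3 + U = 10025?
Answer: -523465919093/12370 ≈ -4.2317e+7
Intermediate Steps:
U = 10022 (U = -3 + 10025 = 10022)
P(n) = -2 + n
K = -1 (K = -8 + (0 - (-2 - 5)) = -8 + (0 - 1*(-7)) = -8 + (0 + 7) = -8 + 7 = -1)
v(r) = r*(14 + r) (v(r) = r*(r + 14) = r*(14 + r))
(2450 + v(-62))*(1/(U - 34762) - 7799) = (2450 - 62*(14 - 62))*(1/(10022 - 34762) - 7799) = (2450 - 62*(-48))*(1/(-24740) - 7799) = (2450 + 2976)*(-1/24740 - 7799) = 5426*(-192947261/24740) = -523465919093/12370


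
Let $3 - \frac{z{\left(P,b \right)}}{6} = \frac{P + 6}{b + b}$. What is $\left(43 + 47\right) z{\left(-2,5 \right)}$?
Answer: $1404$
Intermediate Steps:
$z{\left(P,b \right)} = 18 - \frac{3 \left(6 + P\right)}{b}$ ($z{\left(P,b \right)} = 18 - 6 \frac{P + 6}{b + b} = 18 - 6 \frac{6 + P}{2 b} = 18 - \frac{3 \left(6 + P\right)}{b}$)
$\left(43 + 47\right) z{\left(-2,5 \right)} = \left(43 + 47\right) \frac{3 \left(-6 - -2 + 6 \cdot 5\right)}{5} = 90 \cdot 3 \cdot \frac{1}{5} \left(-6 + 2 + 30\right) = 90 \cdot 3 \cdot \frac{1}{5} \cdot 26 = 90 \cdot \frac{78}{5} = 1404$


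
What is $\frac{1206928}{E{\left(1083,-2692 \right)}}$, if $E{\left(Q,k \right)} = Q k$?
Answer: $- \frac{301732}{728859} \approx -0.41398$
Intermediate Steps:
$\frac{1206928}{E{\left(1083,-2692 \right)}} = \frac{1206928}{1083 \left(-2692\right)} = \frac{1206928}{-2915436} = 1206928 \left(- \frac{1}{2915436}\right) = - \frac{301732}{728859}$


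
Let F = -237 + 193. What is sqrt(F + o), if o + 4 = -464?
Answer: 16*I*sqrt(2) ≈ 22.627*I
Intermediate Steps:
o = -468 (o = -4 - 464 = -468)
F = -44
sqrt(F + o) = sqrt(-44 - 468) = sqrt(-512) = 16*I*sqrt(2)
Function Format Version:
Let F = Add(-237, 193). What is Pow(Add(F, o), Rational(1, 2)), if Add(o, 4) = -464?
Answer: Mul(16, I, Pow(2, Rational(1, 2))) ≈ Mul(22.627, I)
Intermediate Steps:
o = -468 (o = Add(-4, -464) = -468)
F = -44
Pow(Add(F, o), Rational(1, 2)) = Pow(Add(-44, -468), Rational(1, 2)) = Pow(-512, Rational(1, 2)) = Mul(16, I, Pow(2, Rational(1, 2)))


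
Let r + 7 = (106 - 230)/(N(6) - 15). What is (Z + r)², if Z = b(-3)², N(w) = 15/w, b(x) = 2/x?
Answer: 573049/50625 ≈ 11.319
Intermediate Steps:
r = 73/25 (r = -7 + (106 - 230)/(15/6 - 15) = -7 - 124/(15*(⅙) - 15) = -7 - 124/(5/2 - 15) = -7 - 124/(-25/2) = -7 - 124*(-2/25) = -7 + 248/25 = 73/25 ≈ 2.9200)
Z = 4/9 (Z = (2/(-3))² = (2*(-⅓))² = (-⅔)² = 4/9 ≈ 0.44444)
(Z + r)² = (4/9 + 73/25)² = (757/225)² = 573049/50625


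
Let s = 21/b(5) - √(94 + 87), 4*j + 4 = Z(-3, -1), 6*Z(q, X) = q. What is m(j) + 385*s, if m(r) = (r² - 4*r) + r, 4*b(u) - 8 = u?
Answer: 2073621/832 - 385*√181 ≈ -2687.3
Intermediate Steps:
Z(q, X) = q/6
j = -9/8 (j = -1 + ((⅙)*(-3))/4 = -1 + (¼)*(-½) = -1 - ⅛ = -9/8 ≈ -1.1250)
b(u) = 2 + u/4
m(r) = r² - 3*r
s = 84/13 - √181 (s = 21/(2 + (¼)*5) - √(94 + 87) = 21/(2 + 5/4) - √181 = 21/(13/4) - √181 = 21*(4/13) - √181 = 84/13 - √181 ≈ -6.9921)
m(j) + 385*s = -9*(-3 - 9/8)/8 + 385*(84/13 - √181) = -9/8*(-33/8) + (32340/13 - 385*√181) = 297/64 + (32340/13 - 385*√181) = 2073621/832 - 385*√181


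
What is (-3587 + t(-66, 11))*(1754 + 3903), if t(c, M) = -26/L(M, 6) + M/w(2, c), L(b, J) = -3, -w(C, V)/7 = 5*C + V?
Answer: -23805148159/1176 ≈ -2.0242e+7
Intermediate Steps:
w(C, V) = -35*C - 7*V (w(C, V) = -7*(5*C + V) = -7*(V + 5*C) = -35*C - 7*V)
t(c, M) = 26/3 + M/(-70 - 7*c) (t(c, M) = -26/(-3) + M/(-35*2 - 7*c) = -26*(-1/3) + M/(-70 - 7*c) = 26/3 + M/(-70 - 7*c))
(-3587 + t(-66, 11))*(1754 + 3903) = (-3587 + (1820 - 3*11 + 182*(-66))/(21*(10 - 66)))*(1754 + 3903) = (-3587 + (1/21)*(1820 - 33 - 12012)/(-56))*5657 = (-3587 + (1/21)*(-1/56)*(-10225))*5657 = (-3587 + 10225/1176)*5657 = -4208087/1176*5657 = -23805148159/1176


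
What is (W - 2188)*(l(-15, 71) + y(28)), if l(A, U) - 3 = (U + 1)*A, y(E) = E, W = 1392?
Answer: 835004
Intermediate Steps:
l(A, U) = 3 + A*(1 + U) (l(A, U) = 3 + (U + 1)*A = 3 + (1 + U)*A = 3 + A*(1 + U))
(W - 2188)*(l(-15, 71) + y(28)) = (1392 - 2188)*((3 - 15 - 15*71) + 28) = -796*((3 - 15 - 1065) + 28) = -796*(-1077 + 28) = -796*(-1049) = 835004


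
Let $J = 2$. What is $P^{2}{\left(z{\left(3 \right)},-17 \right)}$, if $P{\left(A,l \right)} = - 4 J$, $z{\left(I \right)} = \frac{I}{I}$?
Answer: $64$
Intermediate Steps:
$z{\left(I \right)} = 1$
$P{\left(A,l \right)} = -8$ ($P{\left(A,l \right)} = \left(-4\right) 2 = -8$)
$P^{2}{\left(z{\left(3 \right)},-17 \right)} = \left(-8\right)^{2} = 64$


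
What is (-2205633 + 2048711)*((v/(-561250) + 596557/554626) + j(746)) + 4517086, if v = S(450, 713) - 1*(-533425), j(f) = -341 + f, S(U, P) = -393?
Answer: -4595800661607699749/77820960625 ≈ -5.9056e+7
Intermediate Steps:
v = 533032 (v = -393 - 1*(-533425) = -393 + 533425 = 533032)
(-2205633 + 2048711)*((v/(-561250) + 596557/554626) + j(746)) + 4517086 = (-2205633 + 2048711)*((533032/(-561250) + 596557/554626) + (-341 + 746)) + 4517086 = -156922*((533032*(-1/561250) + 596557*(1/554626)) + 405) + 4517086 = -156922*((-266516/280625 + 596557/554626) + 405) + 4517086 = -156922*(19592105109/155641921250 + 405) + 4517086 = -156922*63054570211359/155641921250 + 4517086 = -4947324633353438499/77820960625 + 4517086 = -4595800661607699749/77820960625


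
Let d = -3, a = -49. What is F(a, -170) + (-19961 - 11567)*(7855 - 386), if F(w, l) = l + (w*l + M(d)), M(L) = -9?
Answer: -235474481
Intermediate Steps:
F(w, l) = -9 + l + l*w (F(w, l) = l + (w*l - 9) = l + (l*w - 9) = l + (-9 + l*w) = -9 + l + l*w)
F(a, -170) + (-19961 - 11567)*(7855 - 386) = (-9 - 170 - 170*(-49)) + (-19961 - 11567)*(7855 - 386) = (-9 - 170 + 8330) - 31528*7469 = 8151 - 235482632 = -235474481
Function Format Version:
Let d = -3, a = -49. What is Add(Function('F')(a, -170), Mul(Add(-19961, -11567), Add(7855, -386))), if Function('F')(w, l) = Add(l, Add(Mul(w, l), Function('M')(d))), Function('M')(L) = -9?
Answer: -235474481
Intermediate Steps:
Function('F')(w, l) = Add(-9, l, Mul(l, w)) (Function('F')(w, l) = Add(l, Add(Mul(w, l), -9)) = Add(l, Add(Mul(l, w), -9)) = Add(l, Add(-9, Mul(l, w))) = Add(-9, l, Mul(l, w)))
Add(Function('F')(a, -170), Mul(Add(-19961, -11567), Add(7855, -386))) = Add(Add(-9, -170, Mul(-170, -49)), Mul(Add(-19961, -11567), Add(7855, -386))) = Add(Add(-9, -170, 8330), Mul(-31528, 7469)) = Add(8151, -235482632) = -235474481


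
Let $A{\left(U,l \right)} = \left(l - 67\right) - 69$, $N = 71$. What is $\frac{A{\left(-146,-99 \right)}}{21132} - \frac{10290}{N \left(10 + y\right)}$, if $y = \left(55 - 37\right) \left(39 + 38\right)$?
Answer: $- \frac{60185135}{523629828} \approx -0.11494$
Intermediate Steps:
$y = 1386$ ($y = 18 \cdot 77 = 1386$)
$A{\left(U,l \right)} = -136 + l$ ($A{\left(U,l \right)} = \left(-67 + l\right) - 69 = -136 + l$)
$\frac{A{\left(-146,-99 \right)}}{21132} - \frac{10290}{N \left(10 + y\right)} = \frac{-136 - 99}{21132} - \frac{10290}{71 \left(10 + 1386\right)} = \left(-235\right) \frac{1}{21132} - \frac{10290}{71 \cdot 1396} = - \frac{235}{21132} - \frac{10290}{99116} = - \frac{235}{21132} - \frac{5145}{49558} = - \frac{60185135}{523629828}$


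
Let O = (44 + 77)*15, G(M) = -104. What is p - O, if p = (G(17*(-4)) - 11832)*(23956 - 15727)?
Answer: -98223159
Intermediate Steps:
O = 1815 (O = 121*15 = 1815)
p = -98221344 (p = (-104 - 11832)*(23956 - 15727) = -11936*8229 = -98221344)
p - O = -98221344 - 1*1815 = -98221344 - 1815 = -98223159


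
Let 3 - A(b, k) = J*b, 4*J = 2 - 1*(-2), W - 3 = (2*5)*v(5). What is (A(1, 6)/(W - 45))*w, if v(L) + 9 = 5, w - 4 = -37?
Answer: 33/41 ≈ 0.80488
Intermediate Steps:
w = -33 (w = 4 - 37 = -33)
v(L) = -4 (v(L) = -9 + 5 = -4)
W = -37 (W = 3 + (2*5)*(-4) = 3 + 10*(-4) = 3 - 40 = -37)
J = 1 (J = (2 - 1*(-2))/4 = (2 + 2)/4 = (1/4)*4 = 1)
A(b, k) = 3 - b
(A(1, 6)/(W - 45))*w = ((3 - 1*1)/(-37 - 45))*(-33) = ((3 - 1)/(-82))*(-33) = (2*(-1/82))*(-33) = -1/41*(-33) = 33/41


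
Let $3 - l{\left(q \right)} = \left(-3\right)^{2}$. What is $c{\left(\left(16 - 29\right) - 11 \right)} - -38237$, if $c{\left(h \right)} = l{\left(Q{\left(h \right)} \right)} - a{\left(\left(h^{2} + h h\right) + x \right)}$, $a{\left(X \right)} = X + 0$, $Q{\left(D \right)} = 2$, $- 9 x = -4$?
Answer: $\frac{333707}{9} \approx 37079.0$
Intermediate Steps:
$x = \frac{4}{9}$ ($x = \left(- \frac{1}{9}\right) \left(-4\right) = \frac{4}{9} \approx 0.44444$)
$a{\left(X \right)} = X$
$l{\left(q \right)} = -6$ ($l{\left(q \right)} = 3 - \left(-3\right)^{2} = 3 - 9 = -6$)
$c{\left(h \right)} = - \frac{58}{9} - 2 h^{2}$ ($c{\left(h \right)} = -6 - \left(\left(h^{2} + h h\right) + \frac{4}{9}\right) = -6 - \left(\left(h^{2} + h^{2}\right) + \frac{4}{9}\right) = -6 - \left(2 h^{2} + \frac{4}{9}\right) = -6 - \left(\frac{4}{9} + 2 h^{2}\right) = - \frac{58}{9} - 2 h^{2}$)
$c{\left(\left(16 - 29\right) - 11 \right)} - -38237 = \left(- \frac{58}{9} - 2 \left(\left(16 - 29\right) - 11\right)^{2}\right) - -38237 = \left(- \frac{58}{9} - 2 \left(-13 - 11\right)^{2}\right) + 38237 = \left(- \frac{58}{9} - 2 \left(-24\right)^{2}\right) + 38237 = \left(- \frac{58}{9} - 1152\right) + 38237 = - \frac{10426}{9} + 38237 = \frac{333707}{9}$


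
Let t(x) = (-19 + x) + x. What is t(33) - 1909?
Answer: -1862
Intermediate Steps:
t(x) = -19 + 2*x
t(33) - 1909 = (-19 + 2*33) - 1909 = (-19 + 66) - 1909 = 47 - 1909 = -1862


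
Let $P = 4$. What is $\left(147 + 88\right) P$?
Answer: $940$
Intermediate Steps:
$\left(147 + 88\right) P = \left(147 + 88\right) 4 = 235 \cdot 4 = 940$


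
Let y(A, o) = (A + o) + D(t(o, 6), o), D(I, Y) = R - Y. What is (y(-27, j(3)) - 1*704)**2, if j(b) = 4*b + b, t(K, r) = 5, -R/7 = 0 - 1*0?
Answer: 534361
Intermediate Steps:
R = 0 (R = -7*(0 - 1*0) = -7*(0 + 0) = -7*0 = 0)
j(b) = 5*b
D(I, Y) = -Y (D(I, Y) = 0 - Y = -Y)
y(A, o) = A (y(A, o) = (A + o) - o = A)
(y(-27, j(3)) - 1*704)**2 = (-27 - 1*704)**2 = (-27 - 704)**2 = (-731)**2 = 534361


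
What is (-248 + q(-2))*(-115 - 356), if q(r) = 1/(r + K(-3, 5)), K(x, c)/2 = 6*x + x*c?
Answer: 7943415/68 ≈ 1.1681e+5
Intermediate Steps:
K(x, c) = 12*x + 2*c*x (K(x, c) = 2*(6*x + x*c) = 2*(6*x + c*x) = 12*x + 2*c*x)
q(r) = 1/(-66 + r) (q(r) = 1/(r + 2*(-3)*(6 + 5)) = 1/(r + 2*(-3)*11) = 1/(r - 66) = 1/(-66 + r))
(-248 + q(-2))*(-115 - 356) = (-248 + 1/(-66 - 2))*(-115 - 356) = (-248 + 1/(-68))*(-471) = (-248 - 1/68)*(-471) = -16865/68*(-471) = 7943415/68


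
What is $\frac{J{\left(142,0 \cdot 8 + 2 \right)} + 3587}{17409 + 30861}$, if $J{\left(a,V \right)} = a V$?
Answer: $\frac{3871}{48270} \approx 0.080195$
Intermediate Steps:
$J{\left(a,V \right)} = V a$
$\frac{J{\left(142,0 \cdot 8 + 2 \right)} + 3587}{17409 + 30861} = \frac{\left(0 \cdot 8 + 2\right) 142 + 3587}{17409 + 30861} = \frac{\left(0 + 2\right) 142 + 3587}{48270} = \left(2 \cdot 142 + 3587\right) \frac{1}{48270} = \left(284 + 3587\right) \frac{1}{48270} = 3871 \cdot \frac{1}{48270} = \frac{3871}{48270}$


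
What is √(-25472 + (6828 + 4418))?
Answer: I*√14226 ≈ 119.27*I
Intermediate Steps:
√(-25472 + (6828 + 4418)) = √(-25472 + 11246) = √(-14226) = I*√14226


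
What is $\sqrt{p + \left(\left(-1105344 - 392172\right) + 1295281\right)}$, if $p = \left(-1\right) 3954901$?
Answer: $12 i \sqrt{28869} \approx 2038.9 i$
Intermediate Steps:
$p = -3954901$
$\sqrt{p + \left(\left(-1105344 - 392172\right) + 1295281\right)} = \sqrt{-3954901 + \left(\left(-1105344 - 392172\right) + 1295281\right)} = \sqrt{-3954901 + \left(-1497516 + 1295281\right)} = \sqrt{-3954901 - 202235} = \sqrt{-4157136} = 12 i \sqrt{28869}$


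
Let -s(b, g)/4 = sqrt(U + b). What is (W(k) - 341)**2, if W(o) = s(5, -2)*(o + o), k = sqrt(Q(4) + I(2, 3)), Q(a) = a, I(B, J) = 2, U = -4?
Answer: 116665 + 5456*sqrt(6) ≈ 1.3003e+5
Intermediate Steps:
k = sqrt(6) (k = sqrt(4 + 2) = sqrt(6) ≈ 2.4495)
s(b, g) = -4*sqrt(-4 + b)
W(o) = -8*o (W(o) = (-4*sqrt(-4 + 5))*(o + o) = (-4*sqrt(1))*(2*o) = (-4*1)*(2*o) = -8*o)
(W(k) - 341)**2 = (-8*sqrt(6) - 341)**2 = (-341 - 8*sqrt(6))**2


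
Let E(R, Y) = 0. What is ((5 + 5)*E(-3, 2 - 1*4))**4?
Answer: 0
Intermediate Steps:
((5 + 5)*E(-3, 2 - 1*4))**4 = ((5 + 5)*0)**4 = (10*0)**4 = 0**4 = 0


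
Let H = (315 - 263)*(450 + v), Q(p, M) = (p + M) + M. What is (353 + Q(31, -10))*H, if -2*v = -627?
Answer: 14451528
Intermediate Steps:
v = 627/2 (v = -½*(-627) = 627/2 ≈ 313.50)
Q(p, M) = p + 2*M (Q(p, M) = (M + p) + M = p + 2*M)
H = 39702 (H = (315 - 263)*(450 + 627/2) = 52*(1527/2) = 39702)
(353 + Q(31, -10))*H = (353 + (31 + 2*(-10)))*39702 = (353 + (31 - 20))*39702 = (353 + 11)*39702 = 364*39702 = 14451528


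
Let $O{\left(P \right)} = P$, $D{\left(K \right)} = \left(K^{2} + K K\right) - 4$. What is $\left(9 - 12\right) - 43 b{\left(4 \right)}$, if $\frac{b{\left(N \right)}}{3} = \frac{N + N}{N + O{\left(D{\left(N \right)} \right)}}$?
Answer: $- \frac{141}{4} \approx -35.25$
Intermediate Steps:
$D{\left(K \right)} = -4 + 2 K^{2}$ ($D{\left(K \right)} = \left(K^{2} + K^{2}\right) - 4 = 2 K^{2} - 4 = -4 + 2 K^{2}$)
$b{\left(N \right)} = \frac{6 N}{-4 + N + 2 N^{2}}$ ($b{\left(N \right)} = 3 \frac{N + N}{N + \left(-4 + 2 N^{2}\right)} = 3 \frac{2 N}{-4 + N + 2 N^{2}} = \frac{6 N}{-4 + N + 2 N^{2}}$)
$\left(9 - 12\right) - 43 b{\left(4 \right)} = \left(9 - 12\right) - 43 \cdot 6 \cdot 4 \frac{1}{-4 + 4 + 2 \cdot 4^{2}} = \left(9 - 12\right) - 43 \cdot 6 \cdot 4 \frac{1}{-4 + 4 + 2 \cdot 16} = -3 - 43 \cdot 6 \cdot 4 \frac{1}{-4 + 4 + 32} = -3 - 43 \cdot 6 \cdot 4 \cdot \frac{1}{32} = -3 - \frac{129}{4} = - \frac{141}{4}$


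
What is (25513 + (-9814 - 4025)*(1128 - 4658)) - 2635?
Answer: 48874548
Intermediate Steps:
(25513 + (-9814 - 4025)*(1128 - 4658)) - 2635 = (25513 - 13839*(-3530)) - 2635 = (25513 + 48851670) - 2635 = 48877183 - 2635 = 48874548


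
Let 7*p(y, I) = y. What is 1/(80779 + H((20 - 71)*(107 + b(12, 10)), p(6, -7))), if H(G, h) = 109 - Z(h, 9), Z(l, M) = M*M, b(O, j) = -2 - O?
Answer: 1/80807 ≈ 1.2375e-5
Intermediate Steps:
p(y, I) = y/7
Z(l, M) = M²
H(G, h) = 28 (H(G, h) = 109 - 1*9² = 109 - 1*81 = 109 - 81 = 28)
1/(80779 + H((20 - 71)*(107 + b(12, 10)), p(6, -7))) = 1/(80779 + 28) = 1/80807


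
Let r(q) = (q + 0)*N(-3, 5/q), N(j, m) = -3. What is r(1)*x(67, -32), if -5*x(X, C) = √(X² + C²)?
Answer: 3*√5513/5 ≈ 44.550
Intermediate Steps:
x(X, C) = -√(C² + X²)/5 (x(X, C) = -√(X² + C²)/5 = -√(C² + X²)/5)
r(q) = -3*q (r(q) = (q + 0)*(-3) = q*(-3) = -3*q)
r(1)*x(67, -32) = (-3*1)*(-√((-32)² + 67²)/5) = -(-3)*√(1024 + 4489)/5 = -(-3)*√5513/5 = 3*√5513/5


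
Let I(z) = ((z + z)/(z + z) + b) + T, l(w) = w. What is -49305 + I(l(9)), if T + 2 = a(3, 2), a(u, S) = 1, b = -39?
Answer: -49344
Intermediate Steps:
T = -1 (T = -2 + 1 = -1)
I(z) = -39 (I(z) = ((z + z)/(z + z) - 39) - 1 = ((2*z)/((2*z)) - 39) - 1 = ((2*z)*(1/(2*z)) - 39) - 1 = (1 - 39) - 1 = -38 - 1 = -39)
-49305 + I(l(9)) = -49305 - 39 = -49344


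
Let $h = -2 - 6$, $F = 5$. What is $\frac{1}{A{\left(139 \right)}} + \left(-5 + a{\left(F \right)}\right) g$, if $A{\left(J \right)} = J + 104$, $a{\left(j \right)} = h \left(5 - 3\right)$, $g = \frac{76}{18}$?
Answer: $- \frac{21545}{243} \approx -88.663$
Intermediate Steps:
$g = \frac{38}{9}$ ($g = 76 \cdot \frac{1}{18} = \frac{38}{9} \approx 4.2222$)
$h = -8$ ($h = -2 - 6 = -8$)
$a{\left(j \right)} = -16$ ($a{\left(j \right)} = - 8 \left(5 - 3\right) = \left(-8\right) 2 = -16$)
$A{\left(J \right)} = 104 + J$
$\frac{1}{A{\left(139 \right)}} + \left(-5 + a{\left(F \right)}\right) g = \frac{1}{104 + 139} + \left(-5 - 16\right) \frac{38}{9} = \frac{1}{243} - \frac{266}{3} = - \frac{21545}{243}$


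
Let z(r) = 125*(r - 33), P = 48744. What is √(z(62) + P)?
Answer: √52369 ≈ 228.84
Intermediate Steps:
z(r) = -4125 + 125*r (z(r) = 125*(-33 + r) = -4125 + 125*r)
√(z(62) + P) = √((-4125 + 125*62) + 48744) = √((-4125 + 7750) + 48744) = √(3625 + 48744) = √52369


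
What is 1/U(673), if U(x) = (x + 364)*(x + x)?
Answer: 1/1395802 ≈ 7.1643e-7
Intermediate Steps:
U(x) = 2*x*(364 + x) (U(x) = (364 + x)*(2*x) = 2*x*(364 + x))
1/U(673) = 1/(2*673*(364 + 673)) = 1/(2*673*1037) = 1/1395802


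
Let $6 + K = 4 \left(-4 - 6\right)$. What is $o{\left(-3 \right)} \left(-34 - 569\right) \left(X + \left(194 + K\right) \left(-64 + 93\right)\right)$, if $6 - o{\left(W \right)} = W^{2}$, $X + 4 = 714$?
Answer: $9048618$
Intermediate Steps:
$K = -46$ ($K = -6 + 4 \left(-4 - 6\right) = -6 + 4 \left(-10\right) = -6 - 40 = -46$)
$X = 710$ ($X = -4 + 714 = 710$)
$o{\left(W \right)} = 6 - W^{2}$
$o{\left(-3 \right)} \left(-34 - 569\right) \left(X + \left(194 + K\right) \left(-64 + 93\right)\right) = \left(6 - \left(-3\right)^{2}\right) \left(-34 - 569\right) \left(710 + \left(194 - 46\right) \left(-64 + 93\right)\right) = \left(6 - 9\right) \left(- 603 \left(710 + 148 \cdot 29\right)\right) = \left(6 - 9\right) \left(- 603 \left(710 + 4292\right)\right) = - 3 \left(\left(-603\right) 5002\right) = \left(-3\right) \left(-3016206\right) = 9048618$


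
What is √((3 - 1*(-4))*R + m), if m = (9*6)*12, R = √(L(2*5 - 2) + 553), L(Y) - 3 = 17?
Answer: √(648 + 7*√573) ≈ 28.558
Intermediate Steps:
L(Y) = 20 (L(Y) = 3 + 17 = 20)
R = √573 (R = √(20 + 553) = √573 ≈ 23.937)
m = 648 (m = 54*12 = 648)
√((3 - 1*(-4))*R + m) = √((3 - 1*(-4))*√573 + 648) = √((3 + 4)*√573 + 648) = √(7*√573 + 648) = √(648 + 7*√573)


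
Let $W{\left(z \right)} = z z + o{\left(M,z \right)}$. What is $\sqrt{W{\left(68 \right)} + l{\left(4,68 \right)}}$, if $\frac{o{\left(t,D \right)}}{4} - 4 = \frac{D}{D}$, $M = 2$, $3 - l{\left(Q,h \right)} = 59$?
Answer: $2 \sqrt{1147} \approx 67.735$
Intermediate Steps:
$l{\left(Q,h \right)} = -56$ ($l{\left(Q,h \right)} = 3 - 59 = -56$)
$o{\left(t,D \right)} = 20$ ($o{\left(t,D \right)} = 16 + 4 \frac{D}{D} = 16 + 4 \cdot 1 = 16 + 4 = 20$)
$W{\left(z \right)} = 20 + z^{2}$ ($W{\left(z \right)} = z z + 20 = z^{2} + 20 = 20 + z^{2}$)
$\sqrt{W{\left(68 \right)} + l{\left(4,68 \right)}} = \sqrt{\left(20 + 68^{2}\right) - 56} = \sqrt{\left(20 + 4624\right) - 56} = \sqrt{4644 - 56} = \sqrt{4588} = 2 \sqrt{1147}$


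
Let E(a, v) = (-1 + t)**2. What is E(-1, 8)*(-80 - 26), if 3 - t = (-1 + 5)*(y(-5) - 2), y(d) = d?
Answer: -95400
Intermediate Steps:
t = 31 (t = 3 - (-1 + 5)*(-5 - 2) = 3 - 4*(-7) = 3 - 1*(-28) = 3 + 28 = 31)
E(a, v) = 900 (E(a, v) = (-1 + 31)**2 = 30**2 = 900)
E(-1, 8)*(-80 - 26) = 900*(-80 - 26) = 900*(-106) = -95400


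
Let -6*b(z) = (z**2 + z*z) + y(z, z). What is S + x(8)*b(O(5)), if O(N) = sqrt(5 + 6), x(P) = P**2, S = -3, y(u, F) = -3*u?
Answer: -713/3 + 32*sqrt(11) ≈ -131.53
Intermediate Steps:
O(N) = sqrt(11)
b(z) = z/2 - z**2/3 (b(z) = -((z**2 + z*z) - 3*z)/6 = -((z**2 + z**2) - 3*z)/6 = -(2*z**2 - 3*z)/6 = -(-3*z + 2*z**2)/6 = z/2 - z**2/3)
S + x(8)*b(O(5)) = -3 + 8**2*(sqrt(11)*(3 - 2*sqrt(11))/6) = -3 + 64*(sqrt(11)*(3 - 2*sqrt(11))/6) = -3 + 32*sqrt(11)*(3 - 2*sqrt(11))/3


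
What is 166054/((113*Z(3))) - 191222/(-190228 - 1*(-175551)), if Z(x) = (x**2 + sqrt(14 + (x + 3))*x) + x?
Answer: -2372350300/4975503 + 83027*sqrt(5)/339 ≈ 70.846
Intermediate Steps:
Z(x) = x + x**2 + x*sqrt(17 + x) (Z(x) = (x**2 + sqrt(14 + (3 + x))*x) + x = (x**2 + sqrt(17 + x)*x) + x = (x**2 + x*sqrt(17 + x)) + x = x + x**2 + x*sqrt(17 + x))
166054/((113*Z(3))) - 191222/(-190228 - 1*(-175551)) = 166054/((113*(3*(1 + 3 + sqrt(17 + 3))))) - 191222/(-190228 - 1*(-175551)) = 166054/((113*(3*(1 + 3 + sqrt(20))))) - 191222/(-190228 + 175551) = 166054/((113*(3*(1 + 3 + 2*sqrt(5))))) - 191222/(-14677) = 166054/((113*(3*(4 + 2*sqrt(5))))) - 191222*(-1/14677) = 166054/((113*(12 + 6*sqrt(5)))) + 191222/14677 = 166054/(1356 + 678*sqrt(5)) + 191222/14677 = 191222/14677 + 166054/(1356 + 678*sqrt(5))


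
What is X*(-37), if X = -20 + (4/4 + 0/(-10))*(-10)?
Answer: 1110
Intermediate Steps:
X = -30 (X = -20 + (4*(1/4) + 0*(-1/10))*(-10) = -20 + (1 + 0)*(-10) = -20 + 1*(-10) = -20 - 10 = -30)
X*(-37) = -30*(-37) = 1110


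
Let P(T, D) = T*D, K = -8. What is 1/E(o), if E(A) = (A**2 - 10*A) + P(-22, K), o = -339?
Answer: 1/118487 ≈ 8.4397e-6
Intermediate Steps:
P(T, D) = D*T
E(A) = 176 + A**2 - 10*A (E(A) = (A**2 - 10*A) - 8*(-22) = (A**2 - 10*A) + 176 = 176 + A**2 - 10*A)
1/E(o) = 1/(176 + (-339)**2 - 10*(-339)) = 1/(176 + 114921 + 3390) = 1/118487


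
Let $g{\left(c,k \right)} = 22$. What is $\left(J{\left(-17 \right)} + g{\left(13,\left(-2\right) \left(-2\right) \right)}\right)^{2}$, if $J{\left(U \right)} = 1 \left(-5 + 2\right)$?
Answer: $361$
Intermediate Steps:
$J{\left(U \right)} = -3$ ($J{\left(U \right)} = 1 \left(-3\right) = -3$)
$\left(J{\left(-17 \right)} + g{\left(13,\left(-2\right) \left(-2\right) \right)}\right)^{2} = \left(-3 + 22\right)^{2} = 19^{2} = 361$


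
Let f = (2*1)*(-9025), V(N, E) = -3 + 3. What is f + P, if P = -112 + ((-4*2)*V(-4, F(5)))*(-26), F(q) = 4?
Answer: -18162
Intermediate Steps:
V(N, E) = 0
f = -18050 (f = 2*(-9025) = -18050)
P = -112 (P = -112 + (-4*2*0)*(-26) = -112 - 8*0*(-26) = -112 + 0*(-26) = -112 + 0 = -112)
f + P = -18050 - 112 = -18162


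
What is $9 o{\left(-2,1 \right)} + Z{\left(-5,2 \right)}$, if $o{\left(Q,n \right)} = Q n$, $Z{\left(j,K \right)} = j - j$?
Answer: $-18$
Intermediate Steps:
$Z{\left(j,K \right)} = 0$
$9 o{\left(-2,1 \right)} + Z{\left(-5,2 \right)} = 9 \left(\left(-2\right) 1\right) + 0 = 9 \left(-2\right) + 0 = -18 + 0 = -18$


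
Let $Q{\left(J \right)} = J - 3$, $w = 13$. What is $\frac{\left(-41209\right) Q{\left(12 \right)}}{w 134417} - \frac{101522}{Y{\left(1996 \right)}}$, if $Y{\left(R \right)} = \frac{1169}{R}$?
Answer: $- \frac{354094176384841}{2042735149} \approx -1.7334 \cdot 10^{5}$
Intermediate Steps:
$Q{\left(J \right)} = -3 + J$
$\frac{\left(-41209\right) Q{\left(12 \right)}}{w 134417} - \frac{101522}{Y{\left(1996 \right)}} = \frac{\left(-41209\right) \left(-3 + 12\right)}{13 \cdot 134417} - \frac{101522}{1169 \cdot \frac{1}{1996}} = \frac{\left(-41209\right) 9}{1747421} - \frac{101522}{1169 \cdot \frac{1}{1996}} = \left(-370881\right) \frac{1}{1747421} - \frac{101522}{\frac{1169}{1996}} = - \frac{370881}{1747421} - \frac{202637912}{1169} = - \frac{354094176384841}{2042735149}$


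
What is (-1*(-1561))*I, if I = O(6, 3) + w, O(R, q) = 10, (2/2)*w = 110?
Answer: 187320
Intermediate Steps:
w = 110
I = 120 (I = 10 + 110 = 120)
(-1*(-1561))*I = -1*(-1561)*120 = 1561*120 = 187320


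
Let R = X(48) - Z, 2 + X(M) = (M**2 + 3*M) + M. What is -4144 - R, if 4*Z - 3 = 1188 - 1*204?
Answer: -25565/4 ≈ -6391.3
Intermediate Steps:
Z = 987/4 (Z = 3/4 + (1188 - 1*204)/4 = 3/4 + (1188 - 204)/4 = 3/4 + (1/4)*984 = 3/4 + 246 = 987/4 ≈ 246.75)
X(M) = -2 + M**2 + 4*M (X(M) = -2 + ((M**2 + 3*M) + M) = -2 + (M**2 + 4*M) = -2 + M**2 + 4*M)
R = 8989/4 (R = (-2 + 48**2 + 4*48) - 1*987/4 = (-2 + 2304 + 192) - 987/4 = 2494 - 987/4 = 8989/4 ≈ 2247.3)
-4144 - R = -4144 - 1*8989/4 = -4144 - 8989/4 = -25565/4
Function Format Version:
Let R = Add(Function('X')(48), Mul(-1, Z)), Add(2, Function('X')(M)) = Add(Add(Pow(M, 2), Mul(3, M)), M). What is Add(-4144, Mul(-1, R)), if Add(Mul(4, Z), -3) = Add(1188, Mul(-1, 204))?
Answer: Rational(-25565, 4) ≈ -6391.3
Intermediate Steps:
Z = Rational(987, 4) (Z = Add(Rational(3, 4), Mul(Rational(1, 4), Add(1188, Mul(-1, 204)))) = Add(Rational(3, 4), Mul(Rational(1, 4), Add(1188, -204))) = Add(Rational(3, 4), Mul(Rational(1, 4), 984)) = Add(Rational(3, 4), 246) = Rational(987, 4) ≈ 246.75)
Function('X')(M) = Add(-2, Pow(M, 2), Mul(4, M)) (Function('X')(M) = Add(-2, Add(Add(Pow(M, 2), Mul(3, M)), M)) = Add(-2, Add(Pow(M, 2), Mul(4, M))) = Add(-2, Pow(M, 2), Mul(4, M)))
R = Rational(8989, 4) (R = Add(Add(-2, Pow(48, 2), Mul(4, 48)), Mul(-1, Rational(987, 4))) = Add(Add(-2, 2304, 192), Rational(-987, 4)) = Add(2494, Rational(-987, 4)) = Rational(8989, 4) ≈ 2247.3)
Add(-4144, Mul(-1, R)) = Add(-4144, Mul(-1, Rational(8989, 4))) = Add(-4144, Rational(-8989, 4)) = Rational(-25565, 4)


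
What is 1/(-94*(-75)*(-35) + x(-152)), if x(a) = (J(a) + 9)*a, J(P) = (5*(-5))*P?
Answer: -1/825718 ≈ -1.2111e-6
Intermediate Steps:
J(P) = -25*P
x(a) = a*(9 - 25*a) (x(a) = (-25*a + 9)*a = (9 - 25*a)*a = a*(9 - 25*a))
1/(-94*(-75)*(-35) + x(-152)) = 1/(-94*(-75)*(-35) - 152*(9 - 25*(-152))) = 1/(7050*(-35) - 152*(9 + 3800)) = 1/(-246750 - 152*3809) = 1/(-246750 - 578968) = 1/(-825718) = -1/825718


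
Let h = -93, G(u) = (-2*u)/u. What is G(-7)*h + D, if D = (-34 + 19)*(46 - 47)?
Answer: 201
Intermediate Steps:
G(u) = -2
D = 15 (D = -15*(-1) = 15)
G(-7)*h + D = -2*(-93) + 15 = 186 + 15 = 201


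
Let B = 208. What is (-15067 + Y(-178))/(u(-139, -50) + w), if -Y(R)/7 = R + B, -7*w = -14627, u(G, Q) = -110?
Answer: -106939/13857 ≈ -7.7173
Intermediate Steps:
w = 14627/7 (w = -1/7*(-14627) = 14627/7 ≈ 2089.6)
Y(R) = -1456 - 7*R (Y(R) = -7*(R + 208) = -7*(208 + R) = -1456 - 7*R)
(-15067 + Y(-178))/(u(-139, -50) + w) = (-15067 + (-1456 - 7*(-178)))/(-110 + 14627/7) = (-15067 + (-1456 + 1246))/(13857/7) = (-15067 - 210)*(7/13857) = -15277*7/13857 = -106939/13857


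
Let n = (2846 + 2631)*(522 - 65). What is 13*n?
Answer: 32538857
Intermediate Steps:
n = 2502989 (n = 5477*457 = 2502989)
13*n = 13*2502989 = 32538857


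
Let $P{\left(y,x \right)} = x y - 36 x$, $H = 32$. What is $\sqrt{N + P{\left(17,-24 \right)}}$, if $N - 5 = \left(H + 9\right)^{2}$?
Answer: $3 \sqrt{238} \approx 46.282$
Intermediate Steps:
$P{\left(y,x \right)} = - 36 x + x y$
$N = 1686$ ($N = 5 + \left(32 + 9\right)^{2} = 5 + 41^{2} = 5 + 1681 = 1686$)
$\sqrt{N + P{\left(17,-24 \right)}} = \sqrt{1686 - 24 \left(-36 + 17\right)} = \sqrt{1686 - -456} = \sqrt{1686 + 456} = \sqrt{2142} = 3 \sqrt{238}$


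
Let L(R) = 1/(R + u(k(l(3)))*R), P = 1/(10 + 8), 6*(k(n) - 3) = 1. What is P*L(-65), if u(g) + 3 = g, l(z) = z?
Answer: -1/1365 ≈ -0.00073260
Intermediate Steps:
k(n) = 19/6 (k(n) = 3 + (1/6)*1 = 3 + 1/6 = 19/6)
P = 1/18 ≈ 0.055556
u(g) = -3 + g
L(R) = 6/(7*R) (L(R) = 1/(R + (-3 + 19/6)*R) = 1/(R + R/6) = 1/(7*R/6) = 6/(7*R))
P*L(-65) = ((6/7)/(-65))/18 = ((6/7)*(-1/65))/18 = (1/18)*(-6/455) = -1/1365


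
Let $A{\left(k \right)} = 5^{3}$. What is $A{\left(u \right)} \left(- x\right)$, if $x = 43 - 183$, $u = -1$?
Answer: $17500$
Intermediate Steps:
$A{\left(k \right)} = 125$
$x = -140$
$A{\left(u \right)} \left(- x\right) = 125 \left(\left(-1\right) \left(-140\right)\right) = 125 \cdot 140 = 17500$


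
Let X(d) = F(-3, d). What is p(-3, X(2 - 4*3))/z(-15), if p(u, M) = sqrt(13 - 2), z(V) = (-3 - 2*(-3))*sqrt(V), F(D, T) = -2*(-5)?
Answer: -I*sqrt(165)/45 ≈ -0.28545*I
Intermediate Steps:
F(D, T) = 10
X(d) = 10
z(V) = 3*sqrt(V) (z(V) = (-3 + 6)*sqrt(V) = 3*sqrt(V))
p(u, M) = sqrt(11)
p(-3, X(2 - 4*3))/z(-15) = sqrt(11)/((3*sqrt(-15))) = sqrt(11)/((3*(I*sqrt(15)))) = sqrt(11)/((3*I*sqrt(15))) = sqrt(11)*(-I*sqrt(15)/45) = -I*sqrt(165)/45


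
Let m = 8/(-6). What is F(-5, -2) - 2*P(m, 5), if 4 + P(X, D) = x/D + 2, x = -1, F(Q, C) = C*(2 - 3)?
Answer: 32/5 ≈ 6.4000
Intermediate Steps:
F(Q, C) = -C (F(Q, C) = C*(-1) = -C)
m = -4/3 (m = 8*(-1/6) = -4/3 ≈ -1.3333)
P(X, D) = -2 - 1/D (P(X, D) = -4 + (-1/D + 2) = -4 + (2 - 1/D) = -2 - 1/D)
F(-5, -2) - 2*P(m, 5) = -1*(-2) - 2*(-2 - 1/5) = 2 - 2*(-2 - 1*1/5) = 2 - 2*(-2 - 1/5) = 2 - 2*(-11/5) = 2 + 22/5 = 32/5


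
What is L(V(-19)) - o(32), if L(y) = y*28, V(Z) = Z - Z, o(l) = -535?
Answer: 535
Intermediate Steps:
V(Z) = 0
L(y) = 28*y
L(V(-19)) - o(32) = 28*0 - 1*(-535) = 0 + 535 = 535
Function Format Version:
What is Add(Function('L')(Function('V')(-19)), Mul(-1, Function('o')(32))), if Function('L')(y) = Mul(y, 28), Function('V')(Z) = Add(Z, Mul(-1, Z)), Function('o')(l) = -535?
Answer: 535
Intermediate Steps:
Function('V')(Z) = 0
Function('L')(y) = Mul(28, y)
Add(Function('L')(Function('V')(-19)), Mul(-1, Function('o')(32))) = Add(Mul(28, 0), Mul(-1, -535)) = Add(0, 535) = 535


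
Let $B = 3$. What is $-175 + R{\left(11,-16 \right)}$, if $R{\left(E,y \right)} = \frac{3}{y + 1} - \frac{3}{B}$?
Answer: $- \frac{881}{5} \approx -176.2$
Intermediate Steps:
$R{\left(E,y \right)} = -1 + \frac{3}{1 + y}$ ($R{\left(E,y \right)} = \frac{3}{y + 1} - \frac{3}{3} = \frac{3}{1 + y} - 1 = -1 + \frac{3}{1 + y}$)
$-175 + R{\left(11,-16 \right)} = -175 + \frac{2 - -16}{1 - 16} = -175 + \frac{2 + 16}{-15} = -175 - \frac{6}{5} = - \frac{881}{5}$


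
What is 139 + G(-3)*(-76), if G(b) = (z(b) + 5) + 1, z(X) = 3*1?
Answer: -545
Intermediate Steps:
z(X) = 3
G(b) = 9 (G(b) = (3 + 5) + 1 = 8 + 1 = 9)
139 + G(-3)*(-76) = 139 + 9*(-76) = 139 - 684 = -545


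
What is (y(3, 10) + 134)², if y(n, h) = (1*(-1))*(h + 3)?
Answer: 14641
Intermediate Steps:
y(n, h) = -3 - h (y(n, h) = -(3 + h) = -3 - h)
(y(3, 10) + 134)² = ((-3 - 1*10) + 134)² = ((-3 - 10) + 134)² = (-13 + 134)² = 121² = 14641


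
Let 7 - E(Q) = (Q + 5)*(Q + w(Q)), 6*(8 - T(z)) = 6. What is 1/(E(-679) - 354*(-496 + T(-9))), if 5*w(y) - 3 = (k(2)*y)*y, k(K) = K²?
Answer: 5/1241545893 ≈ 4.0272e-9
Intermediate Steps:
w(y) = ⅗ + 4*y²/5 (w(y) = ⅗ + ((2²*y)*y)/5 = ⅗ + ((4*y)*y)/5 = ⅗ + (4*y²)/5 = ⅗ + 4*y²/5)
T(z) = 7 (T(z) = 8 - ⅙*6 = 8 - 1 = 7)
E(Q) = 7 - (5 + Q)*(⅗ + Q + 4*Q²/5) (E(Q) = 7 - (Q + 5)*(Q + (⅗ + 4*Q²/5)) = 7 - (5 + Q)*(⅗ + Q + 4*Q²/5))
1/(E(-679) - 354*(-496 + T(-9))) = 1/((4 - 5*(-679)² - 28/5*(-679) - ⅘*(-679)³) - 354*(-496 + 7)) = 1/((4 - 5*461041 + 19012/5 - ⅘*(-313046839)) - 354*(-489)) = 1/((4 - 2305205 + 19012/5 + 1252187356/5) + 173106) = 1/(1240680363/5 + 173106) = 1/(1241545893/5) = 5/1241545893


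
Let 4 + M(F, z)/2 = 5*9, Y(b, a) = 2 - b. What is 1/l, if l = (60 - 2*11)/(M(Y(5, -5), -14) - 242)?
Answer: -80/19 ≈ -4.2105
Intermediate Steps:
M(F, z) = 82 (M(F, z) = -8 + 2*(5*9) = -8 + 2*45 = -8 + 90 = 82)
l = -19/80 (l = (60 - 2*11)/(82 - 242) = (60 - 22)/(-160) = 38*(-1/160) = -19/80 ≈ -0.23750)
1/l = 1/(-19/80) = -80/19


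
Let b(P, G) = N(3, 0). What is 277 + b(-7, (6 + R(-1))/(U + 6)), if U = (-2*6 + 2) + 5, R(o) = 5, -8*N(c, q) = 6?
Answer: 1105/4 ≈ 276.25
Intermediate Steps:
N(c, q) = -¾ (N(c, q) = -⅛*6 = -¾)
U = -5 (U = (-12 + 2) + 5 = -10 + 5 = -5)
b(P, G) = -¾
277 + b(-7, (6 + R(-1))/(U + 6)) = 277 - ¾ = 1105/4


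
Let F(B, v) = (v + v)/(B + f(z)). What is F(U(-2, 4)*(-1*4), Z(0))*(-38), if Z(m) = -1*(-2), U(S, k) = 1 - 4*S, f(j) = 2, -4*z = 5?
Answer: 76/17 ≈ 4.4706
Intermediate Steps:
z = -5/4 (z = -¼*5 = -5/4 ≈ -1.2500)
Z(m) = 2
F(B, v) = 2*v/(2 + B) (F(B, v) = (v + v)/(B + 2) = (2*v)/(2 + B) = 2*v/(2 + B))
F(U(-2, 4)*(-1*4), Z(0))*(-38) = (2*2/(2 + (1 - 4*(-2))*(-1*4)))*(-38) = (2*2/(2 + (1 + 8)*(-4)))*(-38) = (2*2/(2 + 9*(-4)))*(-38) = (2*2/(2 - 36))*(-38) = (2*2/(-34))*(-38) = (2*2*(-1/34))*(-38) = -2/17*(-38) = 76/17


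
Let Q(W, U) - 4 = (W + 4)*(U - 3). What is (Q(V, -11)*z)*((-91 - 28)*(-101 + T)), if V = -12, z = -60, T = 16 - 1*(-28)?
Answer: -47209680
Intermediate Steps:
T = 44 (T = 16 + 28 = 44)
Q(W, U) = 4 + (-3 + U)*(4 + W) (Q(W, U) = 4 + (W + 4)*(U - 3) = 4 + (4 + W)*(-3 + U) = 4 + (-3 + U)*(4 + W))
(Q(V, -11)*z)*((-91 - 28)*(-101 + T)) = ((-8 - 3*(-12) + 4*(-11) - 11*(-12))*(-60))*((-91 - 28)*(-101 + 44)) = ((-8 + 36 - 44 + 132)*(-60))*(-119*(-57)) = (116*(-60))*6783 = -6960*6783 = -47209680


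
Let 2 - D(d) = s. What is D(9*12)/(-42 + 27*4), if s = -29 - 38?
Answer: 23/22 ≈ 1.0455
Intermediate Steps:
s = -67
D(d) = 69 (D(d) = 2 - 1*(-67) = 2 + 67 = 69)
D(9*12)/(-42 + 27*4) = 69/(-42 + 27*4) = 69/(-42 + 108) = 69/66 = 69*(1/66) = 23/22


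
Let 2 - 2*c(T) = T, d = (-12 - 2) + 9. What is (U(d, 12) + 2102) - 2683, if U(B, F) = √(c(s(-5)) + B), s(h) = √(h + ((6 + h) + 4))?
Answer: -581 + 2*I ≈ -581.0 + 2.0*I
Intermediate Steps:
s(h) = √(10 + 2*h) (s(h) = √(h + (10 + h)) = √(10 + 2*h))
d = -5 (d = -14 + 9 = -5)
c(T) = 1 - T/2
U(B, F) = √(1 + B) (U(B, F) = √((1 - √(10 + 2*(-5))/2) + B) = √((1 - √(10 - 10)/2) + B) = √((1 - √0/2) + B) = √((1 - ½*0) + B) = √((1 + 0) + B) = √(1 + B))
(U(d, 12) + 2102) - 2683 = (√(1 - 5) + 2102) - 2683 = (√(-4) + 2102) - 2683 = (2*I + 2102) - 2683 = (2102 + 2*I) - 2683 = -581 + 2*I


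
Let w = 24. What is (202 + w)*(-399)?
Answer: -90174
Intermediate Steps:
(202 + w)*(-399) = (202 + 24)*(-399) = 226*(-399) = -90174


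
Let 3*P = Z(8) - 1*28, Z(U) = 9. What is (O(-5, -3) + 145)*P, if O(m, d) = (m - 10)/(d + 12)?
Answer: -8170/9 ≈ -907.78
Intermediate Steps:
O(m, d) = (-10 + m)/(12 + d)
P = -19/3 (P = (9 - 1*28)/3 = (9 - 28)/3 = (⅓)*(-19) = -19/3 ≈ -6.3333)
(O(-5, -3) + 145)*P = ((-10 - 5)/(12 - 3) + 145)*(-19/3) = (-15/9 + 145)*(-19/3) = ((⅑)*(-15) + 145)*(-19/3) = (-5/3 + 145)*(-19/3) = (430/3)*(-19/3) = -8170/9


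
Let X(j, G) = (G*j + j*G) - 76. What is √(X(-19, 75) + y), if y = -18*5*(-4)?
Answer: I*√2566 ≈ 50.656*I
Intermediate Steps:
X(j, G) = -76 + 2*G*j (X(j, G) = (G*j + G*j) - 76 = 2*G*j - 76 = -76 + 2*G*j)
y = 360 (y = -90*(-4) = 360)
√(X(-19, 75) + y) = √((-76 + 2*75*(-19)) + 360) = √((-76 - 2850) + 360) = √(-2926 + 360) = √(-2566) = I*√2566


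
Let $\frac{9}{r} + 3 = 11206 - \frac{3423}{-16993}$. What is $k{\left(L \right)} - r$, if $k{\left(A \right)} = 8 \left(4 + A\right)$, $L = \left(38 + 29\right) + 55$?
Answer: $\frac{191898857079}{190376002} \approx 1008.0$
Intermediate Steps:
$L = 122$ ($L = 67 + 55 = 122$)
$k{\left(A \right)} = 32 + 8 A$
$r = \frac{152937}{190376002}$ ($r = \frac{9}{-3 + \left(11206 - \frac{3423}{-16993}\right)} = \frac{9}{-3 + \left(11206 - - \frac{3423}{16993}\right)} = \frac{9}{-3 + \left(11206 + \frac{3423}{16993}\right)} = \frac{9}{-3 + \frac{190426981}{16993}} = \frac{9}{\frac{190376002}{16993}} = 9 \cdot \frac{16993}{190376002} = \frac{152937}{190376002} \approx 0.00080334$)
$k{\left(L \right)} - r = \left(32 + 8 \cdot 122\right) - \frac{152937}{190376002} = \left(32 + 976\right) - \frac{152937}{190376002} = 1008 - \frac{152937}{190376002} = \frac{191898857079}{190376002}$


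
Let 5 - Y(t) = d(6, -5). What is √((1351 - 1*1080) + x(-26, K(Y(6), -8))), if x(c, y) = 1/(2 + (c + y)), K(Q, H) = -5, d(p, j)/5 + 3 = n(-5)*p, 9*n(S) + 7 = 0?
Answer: √227882/29 ≈ 16.461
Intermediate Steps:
n(S) = -7/9 (n(S) = -7/9 + (⅑)*0 = -7/9 + 0 = -7/9)
d(p, j) = -15 - 35*p/9 (d(p, j) = -15 + 5*(-7*p/9) = -15 - 35*p/9)
Y(t) = 130/3 (Y(t) = 5 - (-15 - 35/9*6) = 5 - (-15 - 70/3) = 5 - 1*(-115/3) = 5 + 115/3 = 130/3)
x(c, y) = 1/(2 + c + y)
√((1351 - 1*1080) + x(-26, K(Y(6), -8))) = √((1351 - 1*1080) + 1/(2 - 26 - 5)) = √((1351 - 1080) + 1/(-29)) = √(271 - 1/29) = √(7858/29) = √227882/29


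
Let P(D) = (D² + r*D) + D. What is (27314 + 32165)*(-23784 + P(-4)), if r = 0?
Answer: -1413934788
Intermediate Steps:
P(D) = D + D² (P(D) = (D² + 0*D) + D = (D² + 0) + D = D² + D = D + D²)
(27314 + 32165)*(-23784 + P(-4)) = (27314 + 32165)*(-23784 - 4*(1 - 4)) = 59479*(-23784 - 4*(-3)) = 59479*(-23784 + 12) = 59479*(-23772) = -1413934788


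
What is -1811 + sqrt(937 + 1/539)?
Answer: -1811 + 6*sqrt(154319)/77 ≈ -1780.4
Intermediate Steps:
-1811 + sqrt(937 + 1/539) = -1811 + sqrt(505044/539) = -1811 + 6*sqrt(154319)/77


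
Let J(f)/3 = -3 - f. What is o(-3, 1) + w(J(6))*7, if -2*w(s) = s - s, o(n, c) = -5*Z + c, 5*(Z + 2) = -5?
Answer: 16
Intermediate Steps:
Z = -3 (Z = -2 + (⅕)*(-5) = -2 - 1 = -3)
o(n, c) = 15 + c (o(n, c) = -5*(-3) + c = 15 + c)
J(f) = -9 - 3*f (J(f) = 3*(-3 - f) = -9 - 3*f)
w(s) = 0 (w(s) = -(s - s)/2 = -½*0 = 0)
o(-3, 1) + w(J(6))*7 = (15 + 1) + 0*7 = 16 + 0 = 16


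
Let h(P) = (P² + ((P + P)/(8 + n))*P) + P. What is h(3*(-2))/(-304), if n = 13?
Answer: -117/1064 ≈ -0.10996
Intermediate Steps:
h(P) = P + 23*P²/21 (h(P) = (P² + ((P + P)/(8 + 13))*P) + P = (P² + ((2*P)/21)*P) + P = (P² + ((2*P)*(1/21))*P) + P = (P² + (2*P/21)*P) + P = (P² + 2*P²/21) + P = 23*P²/21 + P = P + 23*P²/21)
h(3*(-2))/(-304) = ((3*(-2))*(21 + 23*(3*(-2)))/21)/(-304) = ((1/21)*(-6)*(21 + 23*(-6)))*(-1/304) = ((1/21)*(-6)*(21 - 138))*(-1/304) = ((1/21)*(-6)*(-117))*(-1/304) = (234/7)*(-1/304) = -117/1064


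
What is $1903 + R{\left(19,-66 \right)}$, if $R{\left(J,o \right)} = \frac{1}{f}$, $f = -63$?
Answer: $\frac{119888}{63} \approx 1903.0$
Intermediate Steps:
$R{\left(J,o \right)} = - \frac{1}{63}$ ($R{\left(J,o \right)} = \frac{1}{-63} = - \frac{1}{63}$)
$1903 + R{\left(19,-66 \right)} = 1903 - \frac{1}{63} = \frac{119888}{63}$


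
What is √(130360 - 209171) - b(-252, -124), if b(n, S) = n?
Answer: 252 + I*√78811 ≈ 252.0 + 280.73*I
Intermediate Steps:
√(130360 - 209171) - b(-252, -124) = √(130360 - 209171) - 1*(-252) = √(-78811) + 252 = I*√78811 + 252 = 252 + I*√78811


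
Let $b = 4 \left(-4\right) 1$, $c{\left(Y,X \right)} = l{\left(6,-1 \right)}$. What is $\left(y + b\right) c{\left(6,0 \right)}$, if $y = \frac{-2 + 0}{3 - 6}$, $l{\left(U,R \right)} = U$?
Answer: $-92$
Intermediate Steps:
$c{\left(Y,X \right)} = 6$
$y = \frac{2}{3}$ ($y = - \frac{2}{-3} = \left(-2\right) \left(- \frac{1}{3}\right) = \frac{2}{3} \approx 0.66667$)
$b = -16$ ($b = \left(-16\right) 1 = -16$)
$\left(y + b\right) c{\left(6,0 \right)} = \left(\frac{2}{3} - 16\right) 6 = \left(- \frac{46}{3}\right) 6 = -92$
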